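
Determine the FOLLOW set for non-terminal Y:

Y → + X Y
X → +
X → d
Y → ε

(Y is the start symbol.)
{ $ }

Y is the start symbol, so $ ∈ FOLLOW(Y).
In Y → + X Y: Y is at the end; this adds FOLLOW(Y) to itself — nothing new

Taking the union: FOLLOW(Y) = { $ }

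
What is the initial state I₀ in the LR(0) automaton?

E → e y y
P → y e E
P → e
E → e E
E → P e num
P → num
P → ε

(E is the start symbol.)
First, augment the grammar with E' → E
I₀ = CLOSURE({ [E' → . E] }):
  [E' → . E] has the dot before E: add [E → . e y y], [E → . e E], [E → . P e num]
  [E → . P e num] has the dot before P: add [P → . y e E], [P → . e], [P → . num], [P → .]
No further items can be added.

I₀ = { [E → . P e num], [E → . e E], [E → . e y y], [E' → . E], [P → . e], [P → . num], [P → . y e E], [P → .] }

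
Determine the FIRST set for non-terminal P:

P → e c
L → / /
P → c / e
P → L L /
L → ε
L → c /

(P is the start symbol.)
To compute FIRST(P), examine every production with P on the left-hand side, reading each right-hand side left to right until a non-nullable symbol is reached.

FIRST sets of the other non-terminals involved (by the same procedure, iterated to a fixed point):
  FIRST(L) = { '/', 'c', ε }

From P → e c:
  - e is a terminal: add 'e' and stop
From P → c / e:
  - c is a terminal: add 'c' and stop
From P → L L /:
  - L is a non-terminal: add FIRST(L) \ {ε} = { '/', 'c' }
    L is nullable, so continue to the next symbol
  - L is a non-terminal: add FIRST(L) \ {ε} = { '/', 'c' }
    L is nullable, so continue to the next symbol
  - '/' is a terminal: add '/' and stop

Collecting: FIRST(P) = { '/', 'c', 'e' }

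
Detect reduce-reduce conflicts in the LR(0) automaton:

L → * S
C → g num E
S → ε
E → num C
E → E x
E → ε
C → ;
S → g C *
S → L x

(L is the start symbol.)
No reduce-reduce conflicts

Augment with L' → L and build the canonical LR(0) collection (I0 = CLOSURE({[L' → . L]}), then GOTO on every symbol after a dot until no new states appear). It has 16 states:
  I0: { [L → . * S], [L' → . L] }  — shift
  I1: { [L → * . S], [L → . * S], [S → . L x], [S → . g C *], [S → .] }  — shift, reduce
  I2: { [L' → L .] }  — accept
  I3: { [S → L . x] }  — shift
  I4: { [L → * S .] }  — reduce
  I5: { [C → . ;], [C → . g num E], [S → g . C *] }  — shift
  I6: { [C → ; .] }  — reduce
  I7: { [S → g C . *] }  — shift
  I8: { [C → g . num E] }  — shift
  I9: { [C → g num . E], [E → . E x], [E → . num C], [E → .] }  — shift, reduce
  I10: { [C → g num E .], [E → E . x] }  — shift, reduce
  I11: { [C → . ;], [C → . g num E], [E → num . C] }  — shift
  I12: { [E → num C .] }  — reduce
  I13: { [E → E x .] }  — reduce
  I14: { [S → g C * .] }  — reduce
  I15: { [S → L x .] }  — reduce

No state contains more than one complete item.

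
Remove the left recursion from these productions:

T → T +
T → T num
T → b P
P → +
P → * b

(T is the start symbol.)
T is directly left-recursive. The standard transformation for
  A → A α₁ | ... | A α_m | β₁ | ... | β_n
is
  A  → β₁ A' | ... | β_n A'
  A' → α₁ A' | ... | α_m A' | ε

T → b P becomes T → b P T'
T → T + becomes T' → + T'
T → T num becomes T' → num T'
Add T' → ε

Productions for other non-terminals are unchanged:
  P → +
  P → * b

Resulting grammar:
T → b P T'
T' → + T'
T' → num T'
T' → ε
P → +
P → * b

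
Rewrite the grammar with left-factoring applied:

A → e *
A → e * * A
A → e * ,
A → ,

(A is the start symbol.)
A → e * A'
A' → ε
A' → * A
A' → ,
A → ,

Left-factoring transforms A → αβ₁ | αβ₂ into A → αA' and A' → β₁ | β₂
(α is the longest common prefix among the alternatives). Repeat until
no nonterminal has two alternatives with a common prefix.

Round 1: A has alternatives sharing prefix 'e *'. Introduce A': A → e * A'
  Add: A' → ε
  Add: A' → * A
  Add: A' → ,

No remaining common prefixes — done.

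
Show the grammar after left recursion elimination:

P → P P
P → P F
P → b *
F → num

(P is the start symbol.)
P → b * P'
P' → P P'
P' → F P'
P' → ε
F → num

P is directly left-recursive. The standard transformation for
  A → A α₁ | ... | A α_m | β₁ | ... | β_n
is
  A  → β₁ A' | ... | β_n A'
  A' → α₁ A' | ... | α_m A' | ε

P → b * becomes P → b * P'
P → P P becomes P' → P P'
P → P F becomes P' → F P'
Add P' → ε

Productions for other non-terminals are unchanged:
  F → num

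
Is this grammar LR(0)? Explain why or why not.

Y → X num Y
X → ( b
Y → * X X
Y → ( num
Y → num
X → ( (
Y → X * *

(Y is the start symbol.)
Yes, the grammar is LR(0)

Augment with Y' → Y and build the canonical LR(0) collection (I0 = CLOSURE({[Y' → . Y]}), then GOTO on every symbol after a dot until no new states appear). It has 16 states:
  I0: { [X → . ( (], [X → . ( b], [Y → . ( num], [Y → . * X X], [Y → . X * *], [Y → . X num Y], [Y → . num], [Y' → . Y] }  — shift
  I1: { [X → ( . (], [X → ( . b], [Y → ( . num] }  — shift
  I2: { [X → . ( (], [X → . ( b], [Y → * . X X] }  — shift
  I3: { [Y → X . * *], [Y → X . num Y] }  — shift
  I4: { [Y' → Y .] }  — accept
  I5: { [Y → num .] }  — reduce
  I6: { [Y → X * . *] }  — shift
  I7: { [X → . ( (], [X → . ( b], [Y → . ( num], [Y → . * X X], [Y → . X * *], [Y → . X num Y], [Y → . num], [Y → X num . Y] }  — shift
  I8: { [Y → X num Y .] }  — reduce
  I9: { [Y → X * * .] }  — reduce
  I10: { [X → ( . (], [X → ( . b] }  — shift
  I11: { [X → . ( (], [X → . ( b], [Y → * X . X] }  — shift
  I12: { [Y → * X X .] }  — reduce
  I13: { [X → ( ( .] }  — reduce
  I14: { [X → ( b .] }  — reduce
  I15: { [Y → ( num .] }  — reduce

Every state is either a pure shift/goto state or contains exactly one complete item and nothing to shift — no conflicts. The grammar is LR(0).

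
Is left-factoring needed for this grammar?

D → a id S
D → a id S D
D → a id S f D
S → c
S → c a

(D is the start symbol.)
Left-factoring is needed when two productions for the same non-terminal
share a common prefix on the right-hand side.

Productions for D:
  D → a id S
  D → a id S D
  D → a id S f D
Productions for S:
  S → c
  S → c a

Found common prefix 'a id S' in productions for D
Found common prefix 'c' in productions for S

Answer: Yes, D has productions with common prefix 'a id S'; S has productions with common prefix 'c'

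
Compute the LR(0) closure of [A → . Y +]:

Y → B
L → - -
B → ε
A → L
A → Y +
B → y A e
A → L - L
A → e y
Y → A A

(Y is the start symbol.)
{ [A → . L - L], [A → . L], [A → . Y +], [A → . e y], [B → . y A e], [B → .], [L → . - -], [Y → . A A], [Y → . B] }

To compute CLOSURE, for each item [A → α.Bβ] where B is a non-terminal, add [B → .γ] for all productions B → γ; repeat for the newly added items until nothing changes.

Start with: [A → . Y +]
  [A → . Y +] has the dot before Y: add [Y → . B], [Y → . A A]
  [Y → . B] has the dot before B: add [B → .], [B → . y A e]
  [Y → . A A] has the dot before A: add [A → . L], [A → . L - L], [A → . e y]
  [A → . L] has the dot before L: add [L → . - -]
No further items can be added.

CLOSURE = { [A → . L - L], [A → . L], [A → . Y +], [A → . e y], [B → . y A e], [B → .], [L → . - -], [Y → . A A], [Y → . B] }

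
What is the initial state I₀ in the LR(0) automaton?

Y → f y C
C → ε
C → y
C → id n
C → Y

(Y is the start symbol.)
{ [Y → . f y C], [Y' → . Y] }

First, augment the grammar with Y' → Y
I₀ = CLOSURE({ [Y' → . Y] }):
  [Y' → . Y] has the dot before Y: add [Y → . f y C]
No further items can be added.

I₀ = { [Y → . f y C], [Y' → . Y] }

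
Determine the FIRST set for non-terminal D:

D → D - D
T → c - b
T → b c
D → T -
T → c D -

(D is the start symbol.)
{ 'b', 'c' }

FIRST sets of the other non-terminals involved (by the same procedure, iterated to a fixed point):
  FIRST(T) = { 'b', 'c' }

From D → D - D:
  - D is the symbol being defined: contributes nothing new
    D is not nullable, so stop
From D → T -:
  - T is a non-terminal: add FIRST(T) \ {ε} = { 'b', 'c' }
    T is not nullable, so stop

Collecting: FIRST(D) = { 'b', 'c' }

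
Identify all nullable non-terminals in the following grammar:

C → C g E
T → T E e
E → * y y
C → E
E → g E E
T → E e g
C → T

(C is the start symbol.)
None

A non-terminal is nullable if it can derive ε (the empty string): either it has an ε-production, or it has a production whose right-hand side consists entirely of nullable non-terminals.

There are no ε-productions, so no non-terminal can derive ε.
No non-terminals are nullable.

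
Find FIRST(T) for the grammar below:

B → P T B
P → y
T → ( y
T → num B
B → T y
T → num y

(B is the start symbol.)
To compute FIRST(T), examine every production with T on the left-hand side, reading each right-hand side left to right until a non-nullable symbol is reached.

From T → ( y:
  - '(' is a terminal: add '(' and stop
From T → num B:
  - num is a terminal: add 'num' and stop
From T → num y:
  - num is a terminal: add 'num' and stop

Collecting: FIRST(T) = { '(', 'num' }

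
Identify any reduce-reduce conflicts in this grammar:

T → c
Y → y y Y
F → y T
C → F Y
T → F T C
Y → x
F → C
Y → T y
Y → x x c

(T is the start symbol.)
Augment with T' → T and build the canonical LR(0) collection (I0 = CLOSURE({[T' → . T]}), then GOTO on every symbol after a dot until no new states appear). It has 21 states:
  I0: { [C → . F Y], [F → . C], [F → . y T], [T → . F T C], [T → . c], [T' → . T] }  — shift
  I1: { [F → C .] }  — reduce
  I2: { [C → . F Y], [C → F . Y], [F → . C], [F → . y T], [T → . F T C], [T → . c], [T → F . T C], [Y → . T y], [Y → . x x c], [Y → . x], [Y → . y y Y] }  — shift
  I3: { [T' → T .] }  — accept
  I4: { [T → c .] }  — reduce
  I5: { [C → . F Y], [F → . C], [F → . y T], [F → y . T], [T → . F T C], [T → . c] }  — shift
  I6: { [F → y T .] }  — reduce
  I7: { [C → . F Y], [F → . C], [F → . y T], [T → F T . C], [Y → T . y] }  — shift
  I8: { [C → F Y .] }  — reduce
  I9: { [Y → x . x c], [Y → x .] }  — shift, reduce
  I10: { [C → . F Y], [F → . C], [F → . y T], [F → y . T], [T → . F T C], [T → . c], [Y → y . y Y] }  — shift
  I11: { [C → . F Y], [F → . C], [F → . y T], [F → y . T], [T → . F T C], [T → . c], [Y → . T y], [Y → . x x c], [Y → . x], [Y → . y y Y], [Y → y y . Y] }  — shift
  I12: { [F → y T .], [Y → T . y] }  — shift, reduce
  I13: { [Y → y y Y .] }  — reduce
  I14: { [Y → T y .] }  — reduce
  I15: { [Y → x x . c] }  — shift
  I16: { [Y → x x c .] }  — reduce
  I17: { [F → C .], [T → F T C .] }  — 2 reduces
  I18: { [C → . F Y], [C → F . Y], [F → . C], [F → . y T], [T → . F T C], [T → . c], [Y → . T y], [Y → . x x c], [Y → . x], [Y → . y y Y] }  — shift
  I19: { [C → . F Y], [F → . C], [F → . y T], [F → y . T], [T → . F T C], [T → . c], [Y → T y .] }  — shift, reduce
  I20: { [Y → T . y] }  — shift

I17 contains complete items [F → C .], [T → F T C .] — reduce-reduce conflict.

Answer: Yes — I17: [F → C .] vs [T → F T C .]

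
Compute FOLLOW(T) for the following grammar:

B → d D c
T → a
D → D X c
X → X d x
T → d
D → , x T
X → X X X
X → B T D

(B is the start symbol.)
In D → , x T: T is at the end, add FOLLOW(D)
In X → B T D: T is followed by D, add FIRST(D) \ {ε} = { ',' }

The FOLLOW sets referred to above (computed the same way, to a fixed point):
  FOLLOW(D) = { 'c', 'd' }

Taking the union: FOLLOW(T) = { ',', 'c', 'd' }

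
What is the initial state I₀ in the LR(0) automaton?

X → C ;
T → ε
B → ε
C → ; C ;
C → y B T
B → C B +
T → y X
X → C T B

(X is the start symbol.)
{ [C → . ; C ;], [C → . y B T], [X → . C ;], [X → . C T B], [X' → . X] }

First, augment the grammar with X' → X
I₀ = CLOSURE({ [X' → . X] }):
  [X' → . X] has the dot before X: add [X → . C ;], [X → . C T B]
  [X → . C ;] has the dot before C: add [C → . ; C ;], [C → . y B T]
No further items can be added.

I₀ = { [C → . ; C ;], [C → . y B T], [X → . C ;], [X → . C T B], [X' → . X] }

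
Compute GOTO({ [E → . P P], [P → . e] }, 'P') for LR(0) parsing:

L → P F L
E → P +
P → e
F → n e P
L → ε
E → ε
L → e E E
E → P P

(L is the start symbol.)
GOTO(I, 'P') = CLOSURE({ [A → αX.β] : [A → α.Xβ] ∈ I, X = 'P' })

Items with dot before 'P', with the dot advanced:
  [E → . P P] → [E → P . P]
Closure of the advanced items:
  [E → P . P] has the dot before P: add [P → . e]

GOTO = { [E → P . P], [P → . e] }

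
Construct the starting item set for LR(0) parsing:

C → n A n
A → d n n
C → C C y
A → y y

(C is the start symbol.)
{ [C → . C C y], [C → . n A n], [C' → . C] }

First, augment the grammar with C' → C
I₀ = CLOSURE({ [C' → . C] }):
  [C' → . C] has the dot before C: add [C → . n A n], [C → . C C y]
No further items can be added.

I₀ = { [C → . C C y], [C → . n A n], [C' → . C] }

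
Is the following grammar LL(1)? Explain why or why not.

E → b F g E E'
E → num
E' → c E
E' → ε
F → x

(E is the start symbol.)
No. Predict set conflict for E': { 'c' }

Relevant sets:
  FOLLOW(E') = { $, 'c' }

For E:
  PREDICT(E → b F g E E') = { 'b' }
  PREDICT(E → num) = { 'num' }
For E':
  PREDICT(E' → c E) = { 'c' }
  PREDICT(E' → ε) = { $, 'c' }
F has a single production, so nothing to check there.

Conflict found: Predict set conflict for E': { 'c' }
The grammar is NOT LL(1).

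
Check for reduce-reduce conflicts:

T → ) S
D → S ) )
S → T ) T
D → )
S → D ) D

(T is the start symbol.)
Augment with T' → T and build the canonical LR(0) collection (I0 = CLOSURE({[T' → . T]}), then GOTO on every symbol after a dot until no new states appear). It has 14 states:
  I0: { [T → . ) S], [T' → . T] }  — shift
  I1: { [D → . )], [D → . S ) )], [S → . D ) D], [S → . T ) T], [T → ) . S], [T → . ) S] }  — shift
  I2: { [T' → T .] }  — accept
  I3: { [D → ) .], [D → . )], [D → . S ) )], [S → . D ) D], [S → . T ) T], [T → ) . S], [T → . ) S] }  — shift, reduce
  I4: { [S → D . ) D] }  — shift
  I5: { [D → S . ) )], [T → ) S .] }  — shift, reduce
  I6: { [S → T . ) T] }  — shift
  I7: { [S → T ) . T], [T → . ) S] }  — shift
  I8: { [S → T ) T .] }  — reduce
  I9: { [D → S ) . )] }  — shift
  I10: { [D → S ) ) .] }  — reduce
  I11: { [D → . )], [D → . S ) )], [S → . D ) D], [S → . T ) T], [S → D ) . D], [T → . ) S] }  — shift
  I12: { [S → D ) D .], [S → D . ) D] }  — shift, reduce
  I13: { [D → S . ) )] }  — shift

No state contains more than one complete item.

Answer: No reduce-reduce conflicts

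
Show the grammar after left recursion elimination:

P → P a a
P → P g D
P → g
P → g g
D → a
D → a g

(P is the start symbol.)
P → g P'
P → g g P'
P' → a a P'
P' → g D P'
P' → ε
D → a
D → a g

P is directly left-recursive. The standard transformation for
  A → A α₁ | ... | A α_m | β₁ | ... | β_n
is
  A  → β₁ A' | ... | β_n A'
  A' → α₁ A' | ... | α_m A' | ε

P → g becomes P → g P'
P → g g becomes P → g g P'
P → P a a becomes P' → a a P'
P → P g D becomes P' → g D P'
Add P' → ε

Productions for other non-terminals are unchanged:
  D → a
  D → a g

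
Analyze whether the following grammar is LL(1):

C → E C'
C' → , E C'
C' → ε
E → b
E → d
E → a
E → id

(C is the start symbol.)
A grammar is LL(1) if for each non-terminal N with multiple productions, the predict sets of those productions are pairwise disjoint, where PREDICT(N → α) = (FIRST(α) \ {ε}) ∪ (FOLLOW(N) if α ⇒* ε).

Relevant sets:
  FOLLOW(C') = { $ }

For C':
  PREDICT(C' → ',' E C') = { ',' }
  PREDICT(C' → ε) = { $ }
For E:
  PREDICT(E → b) = { 'b' }
  PREDICT(E → d) = { 'd' }
  PREDICT(E → a) = { 'a' }
  PREDICT(E → id) = { 'id' }
C has a single production, so nothing to check there.

All predict sets are disjoint. The grammar IS LL(1).

Answer: Yes, the grammar is LL(1).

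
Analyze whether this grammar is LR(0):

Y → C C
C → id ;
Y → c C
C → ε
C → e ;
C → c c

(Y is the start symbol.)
Augment with Y' → Y and build the canonical LR(0) collection (I0 = CLOSURE({[Y' → . Y]}), then GOTO on every symbol after a dot until no new states appear). It has 13 states:
  I0: { [C → . c c], [C → . e ;], [C → . id ;], [C → .], [Y → . C C], [Y → . c C], [Y' → . Y] }  — shift, reduce
  I1: { [C → . c c], [C → . e ;], [C → . id ;], [C → .], [Y → C . C] }  — shift, reduce
  I2: { [Y' → Y .] }  — accept
  I3: { [C → . c c], [C → . e ;], [C → . id ;], [C → .], [C → c . c], [Y → c . C] }  — shift, reduce
  I4: { [C → e . ;] }  — shift
  I5: { [C → id . ;] }  — shift
  I6: { [C → id ; .] }  — reduce
  I7: { [C → e ; .] }  — reduce
  I8: { [Y → c C .] }  — reduce
  I9: { [C → c . c], [C → c c .] }  — shift, reduce
  I10: { [C → c c .] }  — reduce
  I11: { [Y → C C .] }  — reduce
  I12: { [C → c . c] }  — shift

Conflict in state I0:
  Shift-reduce conflict between [C → .] and [C → . c c]
So the grammar is NOT LR(0).

Answer: No. Shift-reduce conflict between [C → .] and [C → . c c]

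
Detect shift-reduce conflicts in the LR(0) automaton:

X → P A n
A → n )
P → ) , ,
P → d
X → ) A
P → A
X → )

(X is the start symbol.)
Yes — I1: [X → ) .] vs [A → . n )]

Augment with X' → X and build the canonical LR(0) collection (I0 = CLOSURE({[X' → . X]}), then GOTO on every symbol after a dot until no new states appear). It has 13 states:
  I0: { [A → . n )], [P → . ) , ,], [P → . A], [P → . d], [X → . ) A], [X → . )], [X → . P A n], [X' → . X] }  — shift
  I1: { [A → . n )], [P → ) . , ,], [X → ) . A], [X → ) .] }  — shift, reduce
  I2: { [P → A .] }  — reduce
  I3: { [A → . n )], [X → P . A n] }  — shift
  I4: { [X' → X .] }  — accept
  I5: { [P → d .] }  — reduce
  I6: { [A → n . )] }  — shift
  I7: { [A → n ) .] }  — reduce
  I8: { [X → P A . n] }  — shift
  I9: { [X → P A n .] }  — reduce
  I10: { [P → ) , . ,] }  — shift
  I11: { [X → ) A .] }  — reduce
  I12: { [P → ) , , .] }  — reduce

I1 contains reduce item [X → ) .] and shift items [A → . n )], [P → ) . , ,] — shift-reduce conflict.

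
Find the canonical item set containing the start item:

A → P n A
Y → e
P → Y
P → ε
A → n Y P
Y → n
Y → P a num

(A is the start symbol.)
First, augment the grammar with A' → A
I₀ = CLOSURE({ [A' → . A] }):
  [A' → . A] has the dot before A: add [A → . P n A], [A → . n Y P]
  [A → . P n A] has the dot before P: add [P → . Y], [P → .]
  [P → . Y] has the dot before Y: add [Y → . e], [Y → . n], [Y → . P a num]
No further items can be added.

I₀ = { [A → . P n A], [A → . n Y P], [A' → . A], [P → . Y], [P → .], [Y → . P a num], [Y → . e], [Y → . n] }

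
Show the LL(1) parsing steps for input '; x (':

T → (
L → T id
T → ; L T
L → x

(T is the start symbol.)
LL(1) parsing maintains a stack (initially the start symbol over $) and the input. At each step: if the stack top is a terminal, match it against the current input token; if it is a non-terminal N, replace it with the RHS of M[N, lookahead] (the unique production whose predict set contains the lookahead).

Stack is shown with the top on the left.

Stack    Input    Action
------------------------
T $      ; x ( $  output T → ; L T
; L T $  ; x ( $  match ';'
L T $    x ( $    output L → x
x T $    x ( $    match 'x'
T $      ( $      output T → (
( $      ( $      match '('
$        $        accept

The string is accepted.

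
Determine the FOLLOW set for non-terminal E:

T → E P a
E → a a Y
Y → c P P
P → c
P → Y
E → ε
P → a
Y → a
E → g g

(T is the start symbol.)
{ 'a', 'c' }

In T → E P a: E is followed by P a, add FIRST(P a) \ {ε} = { 'a', 'c' }

Taking the union: FOLLOW(E) = { 'a', 'c' }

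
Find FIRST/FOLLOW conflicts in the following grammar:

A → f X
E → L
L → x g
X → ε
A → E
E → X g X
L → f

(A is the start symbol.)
No FIRST/FOLLOW conflicts.

Nullable non-terminals: X.
X has a nullable alternative but only one production, so nothing to check.

A, E, L have no nullable alternative, so no FIRST/FOLLOW check is needed there.

No FIRST/FOLLOW conflicts found.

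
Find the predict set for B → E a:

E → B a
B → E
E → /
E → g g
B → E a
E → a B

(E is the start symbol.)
{ '/', 'a', 'g' }

PREDICT(B → E a) = (FIRST(RHS) \ {ε}) ∪ (FOLLOW(B) if ε ∈ FIRST(RHS), i.e. RHS ⇒* ε)
FIRST(E) = { '/', 'a', 'g' }
FIRST(E a) = { '/', 'a', 'g' }
ε ∉ FIRST(E a), so FOLLOW(B) is not added.
PREDICT(B → E a) = { '/', 'a', 'g' }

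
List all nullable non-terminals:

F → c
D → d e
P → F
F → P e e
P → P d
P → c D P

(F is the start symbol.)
A non-terminal is nullable if it can derive ε (the empty string): either it has an ε-production, or it has a production whose right-hand side consists entirely of nullable non-terminals.

There are no ε-productions, so no non-terminal can derive ε.
No non-terminals are nullable.

Answer: None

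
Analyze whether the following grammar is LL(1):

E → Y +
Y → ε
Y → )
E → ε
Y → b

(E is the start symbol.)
Yes, the grammar is LL(1).

A grammar is LL(1) if for each non-terminal N with multiple productions, the predict sets of those productions are pairwise disjoint, where PREDICT(N → α) = (FIRST(α) \ {ε}) ∪ (FOLLOW(N) if α ⇒* ε).

Relevant sets:
  FIRST(Y) = { ')', 'b', ε }
  FOLLOW(E) = { $ }
  FOLLOW(Y) = { '+' }

For E:
  PREDICT(E → Y '+') = { ')', '+', 'b' }
  PREDICT(E → ε) = { $ }
For Y:
  PREDICT(Y → ε) = { '+' }
  PREDICT(Y → ')') = { ')' }
  PREDICT(Y → b) = { 'b' }

All predict sets are disjoint. The grammar IS LL(1).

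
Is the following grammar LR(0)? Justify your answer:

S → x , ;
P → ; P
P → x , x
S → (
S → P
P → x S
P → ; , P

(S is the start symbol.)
A grammar is LR(0) if no state in the canonical LR(0) collection has:
  - both a shift item (dot before a terminal) and a complete item (shift-reduce conflict), or
  - two or more complete items (reduce-reduce conflict; the accept item [S' → S .] counts as a complete item here).

Augment with S' → S and build the canonical LR(0) collection (I0 = CLOSURE({[S' → . S]}), then GOTO on every symbol after a dot until no new states appear). It has 15 states:
  I0: { [P → . ; , P], [P → . ; P], [P → . x , x], [P → . x S], [S → . (], [S → . P], [S → . x , ;], [S' → . S] }  — shift
  I1: { [S → ( .] }  — reduce
  I2: { [P → . ; , P], [P → . ; P], [P → . x , x], [P → . x S], [P → ; . , P], [P → ; . P] }  — shift
  I3: { [S → P .] }  — reduce
  I4: { [S' → S .] }  — accept
  I5: { [P → . ; , P], [P → . ; P], [P → . x , x], [P → . x S], [P → x . , x], [P → x . S], [S → . (], [S → . P], [S → . x , ;], [S → x . , ;] }  — shift
  I6: { [P → x , . x], [S → x , . ;] }  — shift
  I7: { [P → x S .] }  — reduce
  I8: { [S → x , ; .] }  — reduce
  I9: { [P → x , x .] }  — reduce
  I10: { [P → . ; , P], [P → . ; P], [P → . x , x], [P → . x S], [P → ; , . P] }  — shift
  I11: { [P → ; P .] }  — reduce
  I12: { [P → . ; , P], [P → . ; P], [P → . x , x], [P → . x S], [P → x . , x], [P → x . S], [S → . (], [S → . P], [S → . x , ;] }  — shift
  I13: { [P → x , . x] }  — shift
  I14: { [P → ; , P .] }  — reduce

Every state is either a pure shift/goto state or contains exactly one complete item and nothing to shift — no conflicts. The grammar is LR(0).

Answer: Yes, the grammar is LR(0)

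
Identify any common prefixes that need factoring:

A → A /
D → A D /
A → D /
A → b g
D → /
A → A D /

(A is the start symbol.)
Yes, A has productions with common prefix 'A'

Left-factoring is needed when two productions for the same non-terminal
share a common prefix on the right-hand side.

Productions for A:
  A → A /
  A → D /
  A → b g
  A → A D /
Productions for D:
  D → A D /
  D → /

Found common prefix 'A' in productions for A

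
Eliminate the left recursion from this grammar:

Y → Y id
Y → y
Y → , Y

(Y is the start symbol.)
Y → y Y'
Y → , Y Y'
Y' → id Y'
Y' → ε

Y is directly left-recursive. The standard transformation for
  A → A α₁ | ... | A α_m | β₁ | ... | β_n
is
  A  → β₁ A' | ... | β_n A'
  A' → α₁ A' | ... | α_m A' | ε

Y → y becomes Y → y Y'
Y → , Y becomes Y → , Y Y'
Y → Y id becomes Y' → id Y'
Add Y' → ε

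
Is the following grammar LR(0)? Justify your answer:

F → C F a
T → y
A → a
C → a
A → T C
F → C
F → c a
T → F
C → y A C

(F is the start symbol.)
No. Shift-reduce conflict between [F → C .] and [C → . a]

A grammar is LR(0) if no state in the canonical LR(0) collection has:
  - both a shift item (dot before a terminal) and a complete item (shift-reduce conflict), or
  - two or more complete items (reduce-reduce conflict; the accept item [F' → F .] counts as a complete item here).

Augment with F' → F and build the canonical LR(0) collection (I0 = CLOSURE({[F' → . F]}), then GOTO on every symbol after a dot until no new states appear). It has 16 states:
  I0: { [C → . a], [C → . y A C], [F → . C F a], [F → . C], [F → . c a], [F' → . F] }  — shift
  I1: { [C → . a], [C → . y A C], [F → . C F a], [F → . C], [F → . c a], [F → C . F a], [F → C .] }  — shift, reduce
  I2: { [F' → F .] }  — accept
  I3: { [C → a .] }  — reduce
  I4: { [F → c . a] }  — shift
  I5: { [A → . T C], [A → . a], [C → . a], [C → . y A C], [C → y . A C], [F → . C F a], [F → . C], [F → . c a], [T → . F], [T → . y] }  — shift
  I6: { [C → . a], [C → . y A C], [C → y A . C] }  — shift
  I7: { [T → F .] }  — reduce
  I8: { [A → T . C], [C → . a], [C → . y A C] }  — shift
  I9: { [A → a .], [C → a .] }  — 2 reduces
  I10: { [A → . T C], [A → . a], [C → . a], [C → . y A C], [C → y . A C], [F → . C F a], [F → . C], [F → . c a], [T → . F], [T → . y], [T → y .] }  — shift, reduce
  I11: { [A → T C .] }  — reduce
  I12: { [C → y A C .] }  — reduce
  I13: { [F → c a .] }  — reduce
  I14: { [F → C F . a] }  — shift
  I15: { [F → C F a .] }  — reduce

Conflict in state I1:
  Shift-reduce conflict between [F → C .] and [C → . a]
So the grammar is NOT LR(0).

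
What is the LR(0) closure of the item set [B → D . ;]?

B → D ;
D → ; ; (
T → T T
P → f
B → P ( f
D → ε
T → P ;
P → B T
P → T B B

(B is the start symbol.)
{ [B → D . ;] }

Start with: [B → D . ;]
The dot precedes the terminal ';', so nothing is added.

CLOSURE = { [B → D . ;] }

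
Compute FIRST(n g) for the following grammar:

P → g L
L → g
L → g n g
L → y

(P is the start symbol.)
{ 'n' }

To compute FIRST(n g), process the symbols left to right:
Symbol n is a terminal. Add 'n' and stop.
FIRST(n g) = { 'n' }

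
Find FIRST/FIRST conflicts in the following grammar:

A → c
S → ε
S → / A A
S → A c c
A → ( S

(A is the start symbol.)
FIRST sets of the non-terminals at (or reachable through a nullable prefix from) the front of some alternative:
  FIRST(A) = { '(', 'c' }

Productions for A:
  A → c: FIRST = { 'c' }
  A → ( S: FIRST = { '(' }
Productions for S:
  S → ε: FIRST = { ε }
  S → / A A: FIRST = { '/' }
  S → A c c: FIRST = { '(', 'c' }

All alternatives of each non-terminal have pairwise disjoint FIRST sets.

Answer: No FIRST/FIRST conflicts.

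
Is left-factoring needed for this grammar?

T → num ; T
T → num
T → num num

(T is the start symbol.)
Yes, T has productions with common prefix 'num'

Left-factoring is needed when two productions for the same non-terminal
share a common prefix on the right-hand side.

Productions for T:
  T → num ; T
  T → num
  T → num num

Found common prefix 'num' in productions for T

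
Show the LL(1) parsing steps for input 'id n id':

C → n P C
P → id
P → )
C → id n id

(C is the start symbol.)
LL(1) parsing maintains a stack (initially the start symbol over $) and the input. At each step: if the stack top is a terminal, match it against the current input token; if it is a non-terminal N, replace it with the RHS of M[N, lookahead] (the unique production whose predict set contains the lookahead).

Stack is shown with the top on the left.

Stack      Input      Action
----------------------------
C $        id n id $  output C → id n id
id n id $  id n id $  match 'id'
n id $     n id $     match 'n'
id $       id $       match 'id'
$          $          accept

The string is accepted.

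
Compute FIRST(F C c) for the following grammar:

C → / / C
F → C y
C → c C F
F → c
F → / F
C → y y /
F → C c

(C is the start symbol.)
FIRST sets of the non-terminals involved (from the grammar, by fixed-point iteration):
  FIRST(F) = { '/', 'c', 'y' }

To compute FIRST(F C c), process the symbols left to right:
Symbol F is a non-terminal. Add FIRST(F) \ {ε} = { '/', 'c', 'y' }
F is not nullable (ε ∉ FIRST(F)), so stop here.
FIRST(F C c) = { '/', 'c', 'y' }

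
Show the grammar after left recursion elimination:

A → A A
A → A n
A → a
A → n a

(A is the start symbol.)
A is directly left-recursive. The standard transformation for
  A → A α₁ | ... | A α_m | β₁ | ... | β_n
is
  A  → β₁ A' | ... | β_n A'
  A' → α₁ A' | ... | α_m A' | ε

A → a becomes A → a A'
A → n a becomes A → n a A'
A → A A becomes A' → A A'
A → A n becomes A' → n A'
Add A' → ε

Resulting grammar:
A → a A'
A → n a A'
A' → A A'
A' → n A'
A' → ε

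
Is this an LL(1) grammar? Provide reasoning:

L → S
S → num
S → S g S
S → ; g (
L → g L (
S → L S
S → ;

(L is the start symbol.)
No. Predict set conflict for L: { 'g' }

Relevant sets:
  FIRST(S) = { ';', 'g', 'num' }
  FIRST(L) = { ';', 'g', 'num' }

For L:
  PREDICT(L → S) = { ';', 'g', 'num' }
  PREDICT(L → g L '(') = { 'g' }
For S:
  PREDICT(S → num) = { 'num' }
  PREDICT(S → S g S) = { ';', 'g', 'num' }
  PREDICT(S → ';' g '(') = { ';' }
  PREDICT(S → L S) = { ';', 'g', 'num' }
  PREDICT(S → ';') = { ';' }

Conflict found: Predict set conflict for L: { 'g' }
The grammar is NOT LL(1).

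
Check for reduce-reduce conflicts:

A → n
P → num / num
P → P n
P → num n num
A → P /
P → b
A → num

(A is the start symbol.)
No reduce-reduce conflicts

A reduce-reduce conflict occurs when an LR(0) state has two complete items [A → α .] and [B → β .] — both call for a reduction, and with no lookahead the parser cannot choose between them.

Augment with A' → A and build the canonical LR(0) collection (I0 = CLOSURE({[A' → . A]}), then GOTO on every symbol after a dot until no new states appear). It has 12 states:
  I0: { [A → . P /], [A → . n], [A → . num], [A' → . A], [P → . P n], [P → . b], [P → . num / num], [P → . num n num] }  — shift
  I1: { [A' → A .] }  — accept
  I2: { [A → P . /], [P → P . n] }  — shift
  I3: { [P → b .] }  — reduce
  I4: { [A → n .] }  — reduce
  I5: { [A → num .], [P → num . / num], [P → num . n num] }  — shift, reduce
  I6: { [P → num / . num] }  — shift
  I7: { [P → num n . num] }  — shift
  I8: { [P → num n num .] }  — reduce
  I9: { [P → num / num .] }  — reduce
  I10: { [A → P / .] }  — reduce
  I11: { [P → P n .] }  — reduce

No state contains more than one complete item.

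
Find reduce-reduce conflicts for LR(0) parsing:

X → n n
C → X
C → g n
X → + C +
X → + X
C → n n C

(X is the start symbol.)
Augment with X' → X and build the canonical LR(0) collection (I0 = CLOSURE({[X' → . X]}), then GOTO on every symbol after a dot until no new states appear). It has 14 states:
  I0: { [X → . + C +], [X → . + X], [X → . n n], [X' → . X] }  — shift
  I1: { [C → . X], [C → . g n], [C → . n n C], [X → + . C +], [X → + . X], [X → . + C +], [X → . + X], [X → . n n] }  — shift
  I2: { [X' → X .] }  — accept
  I3: { [X → n . n] }  — shift
  I4: { [X → n n .] }  — reduce
  I5: { [X → + C . +] }  — shift
  I6: { [C → X .], [X → + X .] }  — 2 reduces
  I7: { [C → g . n] }  — shift
  I8: { [C → n . n C], [X → n . n] }  — shift
  I9: { [C → . X], [C → . g n], [C → . n n C], [C → n n . C], [X → . + C +], [X → . + X], [X → . n n], [X → n n .] }  — shift, reduce
  I10: { [C → n n C .] }  — reduce
  I11: { [C → X .] }  — reduce
  I12: { [C → g n .] }  — reduce
  I13: { [X → + C + .] }  — reduce

I6 contains complete items [C → X .], [X → + X .] — reduce-reduce conflict.

Answer: Yes — I6: [C → X .] vs [X → + X .]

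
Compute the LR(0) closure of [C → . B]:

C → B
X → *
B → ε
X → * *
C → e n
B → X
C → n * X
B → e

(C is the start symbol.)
Start with: [C → . B]
  [C → . B] has the dot before B: add [B → .], [B → . X], [B → . e]
  [B → . X] has the dot before X: add [X → . *], [X → . * *]
No further items can be added.

CLOSURE = { [B → . X], [B → . e], [B → .], [C → . B], [X → . * *], [X → . *] }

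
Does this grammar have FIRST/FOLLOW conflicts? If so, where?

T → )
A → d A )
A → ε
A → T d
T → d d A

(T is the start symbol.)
A FIRST/FOLLOW conflict occurs when a non-terminal N has a nullable alternative N → β (β ⇒* ε) and another alternative N → α with FIRST(α) ∩ FOLLOW(N) ≠ ∅: on such a lookahead the parser cannot decide between expanding α and letting N vanish via β.

Nullable non-terminals: A.
FIRST sets used below: FIRST(T) = { ')', 'd' }

A: nullable alternative(s) A → ε; FOLLOW(A) = { $, ')', 'd' }
  A → d A ): FIRST \ {ε} = { 'd' } — overlaps FOLLOW(A) on { 'd' }: CONFLICT
  A → ε: FIRST \ {ε} = { } — this is the only nullable alternative, skip
  A → T d: FIRST \ {ε} = { ')', 'd' } — overlaps FOLLOW(A) on { ')', 'd' }: CONFLICT

T has no nullable alternative, so no FIRST/FOLLOW check is needed there.

So the grammar has 2 FIRST/FOLLOW conflicts (marked CONFLICT above).

Answer: Yes. A → d A ')' with FOLLOW(A) on { 'd' }; A → T d with FOLLOW(A) on { ')', 'd' }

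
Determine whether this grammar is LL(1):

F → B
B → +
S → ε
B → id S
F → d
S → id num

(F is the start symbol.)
Relevant sets:
  FIRST(B) = { '+', 'id' }
  FOLLOW(S) = { $ }

For F:
  PREDICT(F → B) = { '+', 'id' }
  PREDICT(F → d) = { 'd' }
For B:
  PREDICT(B → '+') = { '+' }
  PREDICT(B → id S) = { 'id' }
For S:
  PREDICT(S → ε) = { $ }
  PREDICT(S → id num) = { 'id' }

All predict sets are disjoint. The grammar IS LL(1).

Answer: Yes, the grammar is LL(1).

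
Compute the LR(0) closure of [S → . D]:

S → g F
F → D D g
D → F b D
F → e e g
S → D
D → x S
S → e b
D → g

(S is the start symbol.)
To compute CLOSURE, for each item [A → α.Bβ] where B is a non-terminal, add [B → .γ] for all productions B → γ; repeat for the newly added items until nothing changes.

Start with: [S → . D]
  [S → . D] has the dot before D: add [D → . F b D], [D → . x S], [D → . g]
  [D → . F b D] has the dot before F: add [F → . D D g], [F → . e e g]
No further items can be added.

CLOSURE = { [D → . F b D], [D → . g], [D → . x S], [F → . D D g], [F → . e e g], [S → . D] }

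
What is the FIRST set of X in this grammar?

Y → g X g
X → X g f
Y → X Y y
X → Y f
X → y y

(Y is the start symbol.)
{ 'g', 'y' }

To compute FIRST(X), examine every production with X on the left-hand side, reading each right-hand side left to right until a non-nullable symbol is reached.

FIRST sets of the other non-terminals involved (by the same procedure, iterated to a fixed point):
  FIRST(Y) = { 'g', 'y' }

From X → X g f:
  - X is the symbol being defined: contributes nothing new
    X is not nullable, so stop
From X → Y f:
  - Y is a non-terminal: add FIRST(Y) \ {ε} = { 'g', 'y' }
    Y is not nullable, so stop
From X → y y:
  - y is a terminal: add 'y' and stop

Collecting: FIRST(X) = { 'g', 'y' }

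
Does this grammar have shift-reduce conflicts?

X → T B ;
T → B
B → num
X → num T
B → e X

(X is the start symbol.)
A shift-reduce conflict occurs when an LR(0) state has both:
  - a complete (reduce) item [A → α .] (dot at the end), and
  - a shift item [B → β . c γ] (dot before a terminal).

Augment with X' → X and build the canonical LR(0) collection (I0 = CLOSURE({[X' → . X]}), then GOTO on every symbol after a dot until no new states appear). It has 11 states:
  I0: { [B → . e X], [B → . num], [T → . B], [X → . T B ;], [X → . num T], [X' → . X] }  — shift
  I1: { [T → B .] }  — reduce
  I2: { [B → . e X], [B → . num], [X → T . B ;] }  — shift
  I3: { [X' → X .] }  — accept
  I4: { [B → . e X], [B → . num], [B → e . X], [T → . B], [X → . T B ;], [X → . num T] }  — shift
  I5: { [B → . e X], [B → . num], [B → num .], [T → . B], [X → num . T] }  — shift, reduce
  I6: { [X → num T .] }  — reduce
  I7: { [B → num .] }  — reduce
  I8: { [B → e X .] }  — reduce
  I9: { [X → T B . ;] }  — shift
  I10: { [X → T B ; .] }  — reduce

I5 contains reduce item [B → num .] and shift items [B → . e X], [B → . num] — shift-reduce conflict.

Answer: Yes — I5: [B → num .] vs [B → . e X]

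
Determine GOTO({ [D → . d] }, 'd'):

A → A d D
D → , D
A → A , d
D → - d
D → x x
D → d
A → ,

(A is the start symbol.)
{ [D → d .] }

GOTO(I, 'd') = CLOSURE({ [A → αX.β] : [A → α.Xβ] ∈ I, X = 'd' })

Items with dot before 'd', with the dot advanced:
  [D → . d] → [D → d .]
Closure adds nothing (no advanced item has the dot before a non-terminal).

GOTO = { [D → d .] }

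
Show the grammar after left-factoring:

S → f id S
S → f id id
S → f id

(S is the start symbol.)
S → f id S'
S' → S
S' → id
S' → ε

Left-factoring transforms A → αβ₁ | αβ₂ into A → αA' and A' → β₁ | β₂
(α is the longest common prefix among the alternatives). Repeat until
no nonterminal has two alternatives with a common prefix.

Round 1: S has alternatives sharing prefix 'f id'. Introduce S': S → f id S'
  Add: S' → S
  Add: S' → id
  Add: S' → ε

No remaining common prefixes — done.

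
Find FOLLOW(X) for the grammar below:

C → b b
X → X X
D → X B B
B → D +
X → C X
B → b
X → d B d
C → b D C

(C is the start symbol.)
{ 'b', 'd' }

In X → X X: X is followed by X, add FIRST(X) \ {ε} = { 'b', 'd' }
In X → X X: X is at the end; this adds FOLLOW(X) to itself — nothing new
In D → X B B: X is followed by B B, add FIRST(B B) \ {ε} = { 'b', 'd' }
In X → C X: X is at the end; this adds FOLLOW(X) to itself — nothing new

Taking the union: FOLLOW(X) = { 'b', 'd' }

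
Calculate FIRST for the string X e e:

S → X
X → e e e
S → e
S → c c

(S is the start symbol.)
FIRST sets of the non-terminals involved (from the grammar, by fixed-point iteration):
  FIRST(X) = { 'e' }

To compute FIRST(X e e), process the symbols left to right:
Symbol X is a non-terminal. Add FIRST(X) \ {ε} = { 'e' }
X is not nullable (ε ∉ FIRST(X)), so stop here.
FIRST(X e e) = { 'e' }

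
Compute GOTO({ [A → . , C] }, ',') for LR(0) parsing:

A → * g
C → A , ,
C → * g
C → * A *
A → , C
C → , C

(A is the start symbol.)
{ [A → , . C], [A → . * g], [A → . , C], [C → . * A *], [C → . * g], [C → . , C], [C → . A , ,] }

GOTO(I, ',') = CLOSURE({ [A → αX.β] : [A → α.Xβ] ∈ I, X = ',' })

Items with dot before ',', with the dot advanced:
  [A → . , C] → [A → , . C]
Closure of the advanced items:
  [A → , . C] has the dot before C: add [C → . A , ,], [C → . * g], [C → . * A *], [C → . , C]
  [C → . A , ,] has the dot before A: add [A → . * g], [A → . , C]

GOTO = { [A → , . C], [A → . * g], [A → . , C], [C → . * A *], [C → . * g], [C → . , C], [C → . A , ,] }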